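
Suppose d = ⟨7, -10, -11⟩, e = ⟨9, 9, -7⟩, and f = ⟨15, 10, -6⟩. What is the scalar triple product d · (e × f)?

1117

e × f:
i: 9·(-6) - (-7)·10 = -54 - (-70) = 16
j: (-7)·15 - 9·(-6) = -105 - (-54) = -51
k: 9·10 - 9·15 = 90 - 135 = -45
e × f = (16, -51, -45)
d · (e × f) = 7·16 + (-10)·(-51) + (-11)·(-45) = 112 + 510 + 495 = 1117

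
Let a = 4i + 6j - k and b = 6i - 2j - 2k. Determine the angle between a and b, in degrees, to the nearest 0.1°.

73.1

a · b = 4·6 + 6·(-2) + (-1)·(-2) = 24 - 12 + 2 = 14
|a|² = 16 + 36 + 1 = 53,  |a| = √53 ≈ 7.280110
|b|² = 36 + 4 + 4 = 44,  |b| = √44 ≈ 6.633250
cos θ = 14 / (7.280110 · 6.633250) ≈ 0.28991
θ = arccos(0.28991) ≈ 73.1°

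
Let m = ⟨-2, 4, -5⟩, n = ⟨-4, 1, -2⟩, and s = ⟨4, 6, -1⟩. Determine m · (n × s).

n × s:
i: 1·(-1) - (-2)·6 = -1 - (-12) = 11
j: (-2)·4 - (-4)·(-1) = -8 - 4 = -12
k: (-4)·6 - 1·4 = -24 - 4 = -28
n × s = (11, -12, -28)
m · (n × s) = (-2)·11 + 4·(-12) + (-5)·(-28) = -22 - 48 + 140 = 70

70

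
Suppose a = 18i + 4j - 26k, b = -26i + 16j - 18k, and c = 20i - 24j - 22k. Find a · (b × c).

-25744

b × c:
i: 16·(-22) - (-18)·(-24) = -352 - 432 = -784
j: (-18)·20 - (-26)·(-22) = -360 - 572 = -932
k: (-26)·(-24) - 16·20 = 624 - 320 = 304
b × c = (-784, -932, 304)
a · (b × c) = 18·(-784) + 4·(-932) + (-26)·304 = -14112 - 3728 - 7904 = -25744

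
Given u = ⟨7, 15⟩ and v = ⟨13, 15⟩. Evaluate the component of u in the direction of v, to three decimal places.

15.920

u · v = 7·13 + 15·15 = 91 + 225 = 316
|v| = √(169 + 225) = √394 ≈ 19.8494
comp_v u = 316 / √394 ≈ 15.920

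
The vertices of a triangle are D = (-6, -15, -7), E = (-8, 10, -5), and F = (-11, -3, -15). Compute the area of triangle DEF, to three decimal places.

123.545

DE = (-2, 25, 2),  DF = (-5, 12, -8)
i: 25·(-8) - 2·12 = -200 - 24 = -224
j: 2·(-5) - (-2)·(-8) = -10 - 16 = -26
k: (-2)·12 - 25·(-5) = -24 - (-125) = 101
DE × DF = (-224, -26, 101)
|DE × DF| = √61053 ≈ 247.0891
area = ½ · 247.0891 ≈ 123.545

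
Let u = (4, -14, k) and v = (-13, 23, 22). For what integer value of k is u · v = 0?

u · v = 4·(-13) + (-14)·23 + k·22 = -374 + 22k
Set equal to 0: 22k = 374, so k = 17.

17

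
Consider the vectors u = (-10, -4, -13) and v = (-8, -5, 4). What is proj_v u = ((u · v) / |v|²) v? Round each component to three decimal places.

u · v = (-10)·(-8) + (-4)·(-5) + (-13)·4 = 80 + 20 - 52 = 48
|v|² = 64 + 25 + 16 = 105
proj_v u = (48/105) · (-8, -5, 4) ≈ (-3.657, -2.286, 1.829)

(-3.657, -2.286, 1.829)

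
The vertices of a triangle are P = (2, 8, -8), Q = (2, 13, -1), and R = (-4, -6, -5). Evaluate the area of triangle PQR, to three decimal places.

62.115

PQ = (0, 5, 7),  PR = (-6, -14, 3)
i: 5·3 - 7·(-14) = 15 - (-98) = 113
j: 7·(-6) - 0·3 = -42 - 0 = -42
k: 0·(-14) - 5·(-6) = 0 - (-30) = 30
PQ × PR = (113, -42, 30)
|PQ × PR| = √15433 ≈ 124.2296
area = ½ · 124.2296 ≈ 62.115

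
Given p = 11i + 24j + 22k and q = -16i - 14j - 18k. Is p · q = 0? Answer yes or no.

p · q = 11·(-16) + 24·(-14) + 22·(-18) = -176 - 336 - 396 = -908
Nonzero, so the vectors are not orthogonal.

no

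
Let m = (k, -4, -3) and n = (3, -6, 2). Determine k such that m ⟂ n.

m · n = k·3 + (-4)·(-6) + (-3)·2 = 18 + 3k
Set equal to 0: 3k = -18, so k = -6.

-6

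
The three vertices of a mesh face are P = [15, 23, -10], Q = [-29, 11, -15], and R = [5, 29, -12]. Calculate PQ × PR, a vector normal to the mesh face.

PQ = (-44, -12, -5)
PR = (-10, 6, -2)
i: (-12)·(-2) - (-5)·6 = 24 - (-30) = 54
j: (-5)·(-10) - (-44)·(-2) = 50 - 88 = -38
k: (-44)·6 - (-12)·(-10) = -264 - 120 = -384
PQ × PR = (54, -38, -384)

(54, -38, -384)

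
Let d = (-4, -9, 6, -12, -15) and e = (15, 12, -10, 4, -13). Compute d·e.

-81

d · e = (-4)·15 + (-9)·12 + 6·(-10) + (-12)·4 + (-15)·(-13) = -60 - 108 - 60 - 48 + 195 = -81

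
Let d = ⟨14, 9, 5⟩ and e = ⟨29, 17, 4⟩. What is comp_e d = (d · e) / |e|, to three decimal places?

d · e = 14·29 + 9·17 + 5·4 = 406 + 153 + 20 = 579
|e| = √(841 + 289 + 16) = √1146 ≈ 33.8526
comp_e d = 579 / √1146 ≈ 17.104

17.104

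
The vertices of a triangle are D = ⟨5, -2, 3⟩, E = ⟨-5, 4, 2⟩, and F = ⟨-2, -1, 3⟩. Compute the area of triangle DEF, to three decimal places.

DE = (-10, 6, -1),  DF = (-7, 1, 0)
i: 6·0 - (-1)·1 = 0 - (-1) = 1
j: (-1)·(-7) - (-10)·0 = 7 - 0 = 7
k: (-10)·1 - 6·(-7) = -10 - (-42) = 32
DE × DF = (1, 7, 32)
|DE × DF| = √1074 ≈ 32.7719
area = ½ · 32.7719 ≈ 16.386

16.386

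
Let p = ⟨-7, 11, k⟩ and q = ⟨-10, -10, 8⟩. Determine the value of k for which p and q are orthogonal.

p · q = (-7)·(-10) + 11·(-10) + k·8 = -40 + 8k
Set equal to 0: 8k = 40, so k = 5.

5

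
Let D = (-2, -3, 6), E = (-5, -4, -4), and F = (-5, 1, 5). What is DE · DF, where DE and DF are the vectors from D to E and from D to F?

DE = E − D = (-3, -1, -10)
DF = F − D = (-3, 4, -1)
DE · DF = (-3)·(-3) + (-1)·4 + (-10)·(-1) = 9 - 4 + 10 = 15

15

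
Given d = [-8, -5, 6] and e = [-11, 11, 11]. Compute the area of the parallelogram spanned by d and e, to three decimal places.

i: (-5)·11 - 6·11 = -55 - 66 = -121
j: 6·(-11) - (-8)·11 = -66 - (-88) = 22
k: (-8)·11 - (-5)·(-11) = -88 - 55 = -143
d × e = (-121, 22, -143)
|d × e| = √((-121)² + 22² + (-143)²) = √35574 ≈ 188.6107

188.611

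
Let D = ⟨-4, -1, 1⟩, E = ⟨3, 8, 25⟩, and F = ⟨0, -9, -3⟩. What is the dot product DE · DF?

DE = E − D = (7, 9, 24)
DF = F − D = (4, -8, -4)
DE · DF = 7·4 + 9·(-8) + 24·(-4) = 28 - 72 - 96 = -140

-140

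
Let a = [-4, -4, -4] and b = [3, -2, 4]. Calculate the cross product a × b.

(-24, 4, 20)

i: (-4)·4 - (-4)·(-2) = -16 - 8 = -24
j: (-4)·3 - (-4)·4 = -12 - (-16) = 4
k: (-4)·(-2) - (-4)·3 = 8 - (-12) = 20
a × b = (-24, 4, 20)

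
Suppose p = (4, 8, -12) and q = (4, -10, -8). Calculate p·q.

32

p · q = 4·4 + 8·(-10) + (-12)·(-8) = 16 - 80 + 96 = 32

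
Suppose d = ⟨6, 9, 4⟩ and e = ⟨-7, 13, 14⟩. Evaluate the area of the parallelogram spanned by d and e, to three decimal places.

i: 9·14 - 4·13 = 126 - 52 = 74
j: 4·(-7) - 6·14 = -28 - 84 = -112
k: 6·13 - 9·(-7) = 78 - (-63) = 141
d × e = (74, -112, 141)
|d × e| = √(74² + (-112)² + 141²) = √37901 ≈ 194.6818

194.682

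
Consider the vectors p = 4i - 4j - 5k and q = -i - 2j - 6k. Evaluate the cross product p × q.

i: (-4)·(-6) - (-5)·(-2) = 24 - 10 = 14
j: (-5)·(-1) - 4·(-6) = 5 - (-24) = 29
k: 4·(-2) - (-4)·(-1) = -8 - 4 = -12
p × q = (14, 29, -12)

(14, 29, -12)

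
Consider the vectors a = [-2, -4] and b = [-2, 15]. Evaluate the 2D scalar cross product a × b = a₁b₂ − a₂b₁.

-38

(-2)·15 - (-4)·(-2) = -30 - 8 = -38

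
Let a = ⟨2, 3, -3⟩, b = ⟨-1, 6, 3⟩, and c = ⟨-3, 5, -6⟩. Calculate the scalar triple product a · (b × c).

b × c:
i: 6·(-6) - 3·5 = -36 - 15 = -51
j: 3·(-3) - (-1)·(-6) = -9 - 6 = -15
k: (-1)·5 - 6·(-3) = -5 - (-18) = 13
b × c = (-51, -15, 13)
a · (b × c) = 2·(-51) + 3·(-15) + (-3)·13 = -102 - 45 - 39 = -186

-186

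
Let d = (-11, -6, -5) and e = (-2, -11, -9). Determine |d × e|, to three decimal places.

i: (-6)·(-9) - (-5)·(-11) = 54 - 55 = -1
j: (-5)·(-2) - (-11)·(-9) = 10 - 99 = -89
k: (-11)·(-11) - (-6)·(-2) = 121 - 12 = 109
d × e = (-1, -89, 109)
|d × e| = √((-1)² + (-89)² + 109²) = √19803 ≈ 140.7231

140.723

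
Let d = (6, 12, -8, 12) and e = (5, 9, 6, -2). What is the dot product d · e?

d · e = 6·5 + 12·9 + (-8)·6 + 12·(-2) = 30 + 108 - 48 - 24 = 66

66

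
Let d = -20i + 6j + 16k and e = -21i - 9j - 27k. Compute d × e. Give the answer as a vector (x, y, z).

i: 6·(-27) - 16·(-9) = -162 - (-144) = -18
j: 16·(-21) - (-20)·(-27) = -336 - 540 = -876
k: (-20)·(-9) - 6·(-21) = 180 - (-126) = 306
d × e = (-18, -876, 306)

(-18, -876, 306)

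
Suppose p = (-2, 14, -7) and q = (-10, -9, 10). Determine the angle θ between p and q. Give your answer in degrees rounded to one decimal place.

p · q = (-2)·(-10) + 14·(-9) + (-7)·10 = 20 - 126 - 70 = -176
|p|² = 4 + 196 + 49 = 249,  |p| = √249 ≈ 15.779734
|q|² = 100 + 81 + 100 = 281,  |q| = √281 ≈ 16.763055
cos θ = -176 / (15.779734 · 16.763055) ≈ -0.66536
θ = arccos(-0.66536) ≈ 131.7°

131.7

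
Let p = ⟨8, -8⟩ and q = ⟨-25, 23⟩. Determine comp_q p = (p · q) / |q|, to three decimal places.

p · q = 8·(-25) + (-8)·23 = -200 - 184 = -384
|q| = √(625 + 529) = √1154 ≈ 33.9706
comp_q p = -384 / √1154 ≈ -11.304

-11.304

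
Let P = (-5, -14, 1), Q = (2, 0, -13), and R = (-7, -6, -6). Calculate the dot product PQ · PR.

196

PQ = Q − P = (7, 14, -14)
PR = R − P = (-2, 8, -7)
PQ · PR = 7·(-2) + 14·8 + (-14)·(-7) = -14 + 112 + 98 = 196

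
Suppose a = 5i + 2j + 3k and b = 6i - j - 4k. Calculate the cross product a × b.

i: 2·(-4) - 3·(-1) = -8 - (-3) = -5
j: 3·6 - 5·(-4) = 18 - (-20) = 38
k: 5·(-1) - 2·6 = -5 - 12 = -17
a × b = (-5, 38, -17)

(-5, 38, -17)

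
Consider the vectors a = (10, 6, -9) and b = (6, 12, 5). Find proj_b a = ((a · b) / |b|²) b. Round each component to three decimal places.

a · b = 10·6 + 6·12 + (-9)·5 = 60 + 72 - 45 = 87
|b|² = 36 + 144 + 25 = 205
proj_b a = (87/205) · (6, 12, 5) ≈ (2.546, 5.093, 2.122)

(2.546, 5.093, 2.122)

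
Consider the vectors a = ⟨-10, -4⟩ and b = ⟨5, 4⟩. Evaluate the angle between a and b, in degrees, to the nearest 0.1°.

a · b = (-10)·5 + (-4)·4 = -50 - 16 = -66
|a|² = 100 + 16 = 116,  |a| = √116 ≈ 10.770330
|b|² = 25 + 16 = 41,  |b| = √41 ≈ 6.403124
cos θ = -66 / (10.770330 · 6.403124) ≈ -0.95702
θ = arccos(-0.95702) ≈ 163.1°

163.1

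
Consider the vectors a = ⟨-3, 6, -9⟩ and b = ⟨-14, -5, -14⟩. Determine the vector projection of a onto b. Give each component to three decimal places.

(-4.633, -1.655, -4.633)

a · b = (-3)·(-14) + 6·(-5) + (-9)·(-14) = 42 - 30 + 126 = 138
|b|² = 196 + 25 + 196 = 417
proj_b a = (138/417) · (-14, -5, -14) ≈ (-4.633, -1.655, -4.633)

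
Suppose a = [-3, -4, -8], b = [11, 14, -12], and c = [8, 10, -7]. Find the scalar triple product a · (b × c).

26

b × c:
i: 14·(-7) - (-12)·10 = -98 - (-120) = 22
j: (-12)·8 - 11·(-7) = -96 - (-77) = -19
k: 11·10 - 14·8 = 110 - 112 = -2
b × c = (22, -19, -2)
a · (b × c) = (-3)·22 + (-4)·(-19) + (-8)·(-2) = -66 + 76 + 16 = 26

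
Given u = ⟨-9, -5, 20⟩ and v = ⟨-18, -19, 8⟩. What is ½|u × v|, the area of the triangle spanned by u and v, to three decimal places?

226.443

i: (-5)·8 - 20·(-19) = -40 - (-380) = 340
j: 20·(-18) - (-9)·8 = -360 - (-72) = -288
k: (-9)·(-19) - (-5)·(-18) = 171 - 90 = 81
u × v = (340, -288, 81)
|u × v| = √(340² + (-288)² + 81²) = √205105 ≈ 452.8852
area = ½ · 452.8852 ≈ 226.443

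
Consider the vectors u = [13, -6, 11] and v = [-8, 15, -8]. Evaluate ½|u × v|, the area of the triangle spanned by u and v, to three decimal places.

94.279

i: (-6)·(-8) - 11·15 = 48 - 165 = -117
j: 11·(-8) - 13·(-8) = -88 - (-104) = 16
k: 13·15 - (-6)·(-8) = 195 - 48 = 147
u × v = (-117, 16, 147)
|u × v| = √((-117)² + 16² + 147²) = √35554 ≈ 188.5577
area = ½ · 188.5577 ≈ 94.279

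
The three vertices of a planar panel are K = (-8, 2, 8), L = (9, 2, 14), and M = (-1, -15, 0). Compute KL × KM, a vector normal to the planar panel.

KL = (17, 0, 6)
KM = (7, -17, -8)
i: 0·(-8) - 6·(-17) = 0 - (-102) = 102
j: 6·7 - 17·(-8) = 42 - (-136) = 178
k: 17·(-17) - 0·7 = -289 - 0 = -289
KL × KM = (102, 178, -289)

(102, 178, -289)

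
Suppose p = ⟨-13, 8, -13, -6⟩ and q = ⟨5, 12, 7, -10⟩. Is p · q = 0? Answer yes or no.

p · q = (-13)·5 + 8·12 + (-13)·7 + (-6)·(-10) = -65 + 96 - 91 + 60 = 0
Zero, so the vectors are orthogonal.

yes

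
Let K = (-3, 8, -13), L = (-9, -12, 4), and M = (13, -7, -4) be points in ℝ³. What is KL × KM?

(75, 326, 410)

KL = (-6, -20, 17)
KM = (16, -15, 9)
i: (-20)·9 - 17·(-15) = -180 - (-255) = 75
j: 17·16 - (-6)·9 = 272 - (-54) = 326
k: (-6)·(-15) - (-20)·16 = 90 - (-320) = 410
KL × KM = (75, 326, 410)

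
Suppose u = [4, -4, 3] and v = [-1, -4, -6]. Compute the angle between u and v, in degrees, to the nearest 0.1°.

97.4

u · v = 4·(-1) + (-4)·(-4) + 3·(-6) = -4 + 16 - 18 = -6
|u|² = 16 + 16 + 9 = 41,  |u| = √41 ≈ 6.403124
|v|² = 1 + 16 + 36 = 53,  |v| = √53 ≈ 7.280110
cos θ = -6 / (6.403124 · 7.280110) ≈ -0.12871
θ = arccos(-0.12871) ≈ 97.4°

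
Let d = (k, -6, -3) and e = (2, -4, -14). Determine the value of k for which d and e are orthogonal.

d · e = k·2 + (-6)·(-4) + (-3)·(-14) = 66 + 2k
Set equal to 0: 2k = -66, so k = -33.

-33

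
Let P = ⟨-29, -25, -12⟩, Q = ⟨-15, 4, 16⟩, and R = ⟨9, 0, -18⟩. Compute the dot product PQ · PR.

1089

PQ = Q − P = (14, 29, 28)
PR = R − P = (38, 25, -6)
PQ · PR = 14·38 + 29·25 + 28·(-6) = 532 + 725 - 168 = 1089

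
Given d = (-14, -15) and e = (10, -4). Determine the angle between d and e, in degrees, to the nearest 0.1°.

d · e = (-14)·10 + (-15)·(-4) = -140 + 60 = -80
|d|² = 196 + 225 = 421,  |d| = √421 ≈ 20.518285
|e|² = 100 + 16 = 116,  |e| = √116 ≈ 10.770330
cos θ = -80 / (20.518285 · 10.770330) ≈ -0.36201
θ = arccos(-0.36201) ≈ 111.2°

111.2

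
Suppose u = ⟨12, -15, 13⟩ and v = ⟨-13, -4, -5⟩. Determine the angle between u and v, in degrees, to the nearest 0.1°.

118.6

u · v = 12·(-13) + (-15)·(-4) + 13·(-5) = -156 + 60 - 65 = -161
|u|² = 144 + 225 + 169 = 538,  |u| = √538 ≈ 23.194827
|v|² = 169 + 16 + 25 = 210,  |v| = √210 ≈ 14.491377
cos θ = -161 / (23.194827 · 14.491377) ≈ -0.47899
θ = arccos(-0.47899) ≈ 118.6°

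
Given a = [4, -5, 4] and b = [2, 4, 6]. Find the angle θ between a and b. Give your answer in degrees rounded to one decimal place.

77.7

a · b = 4·2 + (-5)·4 + 4·6 = 8 - 20 + 24 = 12
|a|² = 16 + 25 + 16 = 57,  |a| = √57 ≈ 7.549834
|b|² = 4 + 16 + 36 = 56,  |b| = √56 ≈ 7.483315
cos θ = 12 / (7.549834 · 7.483315) ≈ 0.21240
θ = arccos(0.21240) ≈ 77.7°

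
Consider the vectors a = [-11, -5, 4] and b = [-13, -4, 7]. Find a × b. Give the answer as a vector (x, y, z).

i: (-5)·7 - 4·(-4) = -35 - (-16) = -19
j: 4·(-13) - (-11)·7 = -52 - (-77) = 25
k: (-11)·(-4) - (-5)·(-13) = 44 - 65 = -21
a × b = (-19, 25, -21)

(-19, 25, -21)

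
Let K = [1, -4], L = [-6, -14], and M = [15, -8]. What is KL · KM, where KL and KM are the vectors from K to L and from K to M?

-58

KL = L − K = (-7, -10)
KM = M − K = (14, -4)
KL · KM = (-7)·14 + (-10)·(-4) = -98 + 40 = -58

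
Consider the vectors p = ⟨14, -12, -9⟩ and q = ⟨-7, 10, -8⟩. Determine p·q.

p · q = 14·(-7) + (-12)·10 + (-9)·(-8) = -98 - 120 + 72 = -146

-146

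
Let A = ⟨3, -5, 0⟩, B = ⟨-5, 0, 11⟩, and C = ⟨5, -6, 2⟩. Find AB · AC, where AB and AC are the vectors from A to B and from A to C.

AB = B − A = (-8, 5, 11)
AC = C − A = (2, -1, 2)
AB · AC = (-8)·2 + 5·(-1) + 11·2 = -16 - 5 + 22 = 1

1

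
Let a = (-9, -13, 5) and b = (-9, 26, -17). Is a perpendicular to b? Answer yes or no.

a · b = (-9)·(-9) + (-13)·26 + 5·(-17) = 81 - 338 - 85 = -342
Nonzero, so the vectors are not orthogonal.

no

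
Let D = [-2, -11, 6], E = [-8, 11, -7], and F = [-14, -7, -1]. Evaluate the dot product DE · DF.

DE = E − D = (-6, 22, -13)
DF = F − D = (-12, 4, -7)
DE · DF = (-6)·(-12) + 22·4 + (-13)·(-7) = 72 + 88 + 91 = 251

251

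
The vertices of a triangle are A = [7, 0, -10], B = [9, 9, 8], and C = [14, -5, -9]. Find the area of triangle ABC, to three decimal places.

87.330

AB = (2, 9, 18),  AC = (7, -5, 1)
i: 9·1 - 18·(-5) = 9 - (-90) = 99
j: 18·7 - 2·1 = 126 - 2 = 124
k: 2·(-5) - 9·7 = -10 - 63 = -73
AB × AC = (99, 124, -73)
|AB × AC| = √30506 ≈ 174.6597
area = ½ · 174.6597 ≈ 87.330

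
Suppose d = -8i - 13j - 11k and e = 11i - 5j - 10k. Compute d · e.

87

d · e = (-8)·11 + (-13)·(-5) + (-11)·(-10) = -88 + 65 + 110 = 87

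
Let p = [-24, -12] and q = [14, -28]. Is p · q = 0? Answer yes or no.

yes

p · q = (-24)·14 + (-12)·(-28) = -336 + 336 = 0
Zero, so the vectors are orthogonal.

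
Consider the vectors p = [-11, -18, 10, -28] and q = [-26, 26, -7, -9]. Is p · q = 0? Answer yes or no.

yes

p · q = (-11)·(-26) + (-18)·26 + 10·(-7) + (-28)·(-9) = 286 - 468 - 70 + 252 = 0
Zero, so the vectors are orthogonal.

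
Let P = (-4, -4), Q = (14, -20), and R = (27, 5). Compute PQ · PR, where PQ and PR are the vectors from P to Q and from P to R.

414

PQ = Q − P = (18, -16)
PR = R − P = (31, 9)
PQ · PR = 18·31 + (-16)·9 = 558 - 144 = 414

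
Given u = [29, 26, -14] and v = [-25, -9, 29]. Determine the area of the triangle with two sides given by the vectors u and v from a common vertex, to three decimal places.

443.505

i: 26·29 - (-14)·(-9) = 754 - 126 = 628
j: (-14)·(-25) - 29·29 = 350 - 841 = -491
k: 29·(-9) - 26·(-25) = -261 - (-650) = 389
u × v = (628, -491, 389)
|u × v| = √(628² + (-491)² + 389²) = √786786 ≈ 887.0096
area = ½ · 887.0096 ≈ 443.505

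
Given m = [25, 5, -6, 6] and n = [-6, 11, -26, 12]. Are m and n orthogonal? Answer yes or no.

m · n = 25·(-6) + 5·11 + (-6)·(-26) + 6·12 = -150 + 55 + 156 + 72 = 133
Nonzero, so the vectors are not orthogonal.

no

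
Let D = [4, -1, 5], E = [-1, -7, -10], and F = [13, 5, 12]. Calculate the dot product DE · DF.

DE = E − D = (-5, -6, -15)
DF = F − D = (9, 6, 7)
DE · DF = (-5)·9 + (-6)·6 + (-15)·7 = -45 - 36 - 105 = -186

-186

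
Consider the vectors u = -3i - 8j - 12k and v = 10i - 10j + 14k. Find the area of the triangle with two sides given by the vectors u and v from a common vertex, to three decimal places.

134.172

i: (-8)·14 - (-12)·(-10) = -112 - 120 = -232
j: (-12)·10 - (-3)·14 = -120 - (-42) = -78
k: (-3)·(-10) - (-8)·10 = 30 - (-80) = 110
u × v = (-232, -78, 110)
|u × v| = √((-232)² + (-78)² + 110²) = √72008 ≈ 268.3431
area = ½ · 268.3431 ≈ 134.172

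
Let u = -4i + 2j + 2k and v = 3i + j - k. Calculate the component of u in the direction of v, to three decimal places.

u · v = (-4)·3 + 2·1 + 2·(-1) = -12 + 2 - 2 = -12
|v| = √(9 + 1 + 1) = √11 ≈ 3.3166
comp_v u = -12 / √11 ≈ -3.618

-3.618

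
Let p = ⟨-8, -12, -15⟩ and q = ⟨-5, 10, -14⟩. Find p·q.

p · q = (-8)·(-5) + (-12)·10 + (-15)·(-14) = 40 - 120 + 210 = 130

130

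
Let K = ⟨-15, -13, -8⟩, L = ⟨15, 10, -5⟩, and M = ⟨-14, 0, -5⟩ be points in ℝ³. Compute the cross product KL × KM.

KL = (30, 23, 3)
KM = (1, 13, 3)
i: 23·3 - 3·13 = 69 - 39 = 30
j: 3·1 - 30·3 = 3 - 90 = -87
k: 30·13 - 23·1 = 390 - 23 = 367
KL × KM = (30, -87, 367)

(30, -87, 367)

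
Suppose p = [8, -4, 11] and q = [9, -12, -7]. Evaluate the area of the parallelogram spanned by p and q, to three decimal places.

i: (-4)·(-7) - 11·(-12) = 28 - (-132) = 160
j: 11·9 - 8·(-7) = 99 - (-56) = 155
k: 8·(-12) - (-4)·9 = -96 - (-36) = -60
p × q = (160, 155, -60)
|p × q| = √(160² + 155² + (-60)²) = √53225 ≈ 230.7054

230.705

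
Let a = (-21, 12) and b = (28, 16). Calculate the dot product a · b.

-396

a · b = (-21)·28 + 12·16 = -588 + 192 = -396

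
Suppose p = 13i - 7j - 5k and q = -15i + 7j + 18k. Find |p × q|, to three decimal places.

i: (-7)·18 - (-5)·7 = -126 - (-35) = -91
j: (-5)·(-15) - 13·18 = 75 - 234 = -159
k: 13·7 - (-7)·(-15) = 91 - 105 = -14
p × q = (-91, -159, -14)
|p × q| = √((-91)² + (-159)² + (-14)²) = √33758 ≈ 183.7335

183.734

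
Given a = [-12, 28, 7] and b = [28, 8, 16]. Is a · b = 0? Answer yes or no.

yes

a · b = (-12)·28 + 28·8 + 7·16 = -336 + 224 + 112 = 0
Zero, so the vectors are orthogonal.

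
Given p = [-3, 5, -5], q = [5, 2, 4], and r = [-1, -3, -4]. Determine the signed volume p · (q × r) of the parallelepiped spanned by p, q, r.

133

q × r:
i: 2·(-4) - 4·(-3) = -8 - (-12) = 4
j: 4·(-1) - 5·(-4) = -4 - (-20) = 16
k: 5·(-3) - 2·(-1) = -15 - (-2) = -13
q × r = (4, 16, -13)
p · (q × r) = (-3)·4 + 5·16 + (-5)·(-13) = -12 + 80 + 65 = 133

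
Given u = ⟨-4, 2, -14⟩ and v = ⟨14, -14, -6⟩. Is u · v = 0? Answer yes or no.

u · v = (-4)·14 + 2·(-14) + (-14)·(-6) = -56 - 28 + 84 = 0
Zero, so the vectors are orthogonal.

yes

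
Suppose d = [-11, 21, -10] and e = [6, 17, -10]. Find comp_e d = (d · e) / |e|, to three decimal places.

d · e = (-11)·6 + 21·17 + (-10)·(-10) = -66 + 357 + 100 = 391
|e| = √(36 + 289 + 100) = √425 ≈ 20.6155
comp_e d = 391 / √425 ≈ 18.966

18.966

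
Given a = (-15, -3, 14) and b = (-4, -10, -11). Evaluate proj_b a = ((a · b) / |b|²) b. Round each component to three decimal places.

a · b = (-15)·(-4) + (-3)·(-10) + 14·(-11) = 60 + 30 - 154 = -64
|b|² = 16 + 100 + 121 = 237
proj_b a = (-64/237) · (-4, -10, -11) ≈ (1.080, 2.700, 2.970)

(1.080, 2.700, 2.970)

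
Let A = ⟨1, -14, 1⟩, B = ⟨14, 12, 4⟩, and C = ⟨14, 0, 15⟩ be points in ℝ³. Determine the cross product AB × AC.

AB = (13, 26, 3)
AC = (13, 14, 14)
i: 26·14 - 3·14 = 364 - 42 = 322
j: 3·13 - 13·14 = 39 - 182 = -143
k: 13·14 - 26·13 = 182 - 338 = -156
AB × AC = (322, -143, -156)

(322, -143, -156)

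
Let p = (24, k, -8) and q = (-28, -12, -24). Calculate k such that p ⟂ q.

-40

p · q = 24·(-28) + k·(-12) + (-8)·(-24) = -480 - 12k
Set equal to 0: -12k = 480, so k = -40.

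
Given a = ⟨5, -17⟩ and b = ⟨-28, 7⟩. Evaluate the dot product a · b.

a · b = 5·(-28) + (-17)·7 = -140 - 119 = -259

-259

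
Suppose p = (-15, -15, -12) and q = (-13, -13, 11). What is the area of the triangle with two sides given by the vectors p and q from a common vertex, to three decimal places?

226.981

i: (-15)·11 - (-12)·(-13) = -165 - 156 = -321
j: (-12)·(-13) - (-15)·11 = 156 - (-165) = 321
k: (-15)·(-13) - (-15)·(-13) = 195 - 195 = 0
p × q = (-321, 321, 0)
|p × q| = √((-321)² + 321² + 0²) = √206082 ≈ 453.9626
area = ½ · 453.9626 ≈ 226.981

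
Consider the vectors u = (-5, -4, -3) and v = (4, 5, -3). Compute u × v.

(27, -27, -9)

i: (-4)·(-3) - (-3)·5 = 12 - (-15) = 27
j: (-3)·4 - (-5)·(-3) = -12 - 15 = -27
k: (-5)·5 - (-4)·4 = -25 - (-16) = -9
u × v = (27, -27, -9)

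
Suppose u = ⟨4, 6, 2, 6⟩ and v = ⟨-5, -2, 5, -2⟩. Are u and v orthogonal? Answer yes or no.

no

u · v = 4·(-5) + 6·(-2) + 2·5 + 6·(-2) = -20 - 12 + 10 - 12 = -34
Nonzero, so the vectors are not orthogonal.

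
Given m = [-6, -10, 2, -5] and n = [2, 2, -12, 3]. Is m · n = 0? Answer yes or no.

m · n = (-6)·2 + (-10)·2 + 2·(-12) + (-5)·3 = -12 - 20 - 24 - 15 = -71
Nonzero, so the vectors are not orthogonal.

no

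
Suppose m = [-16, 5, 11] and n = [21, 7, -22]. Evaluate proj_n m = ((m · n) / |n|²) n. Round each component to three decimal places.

m · n = (-16)·21 + 5·7 + 11·(-22) = -336 + 35 - 242 = -543
|n|² = 441 + 49 + 484 = 974
proj_n m = (-543/974) · (21, 7, -22) ≈ (-11.707, -3.902, 12.265)

(-11.707, -3.902, 12.265)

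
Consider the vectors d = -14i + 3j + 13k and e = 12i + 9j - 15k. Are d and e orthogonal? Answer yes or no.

no

d · e = (-14)·12 + 3·9 + 13·(-15) = -168 + 27 - 195 = -336
Nonzero, so the vectors are not orthogonal.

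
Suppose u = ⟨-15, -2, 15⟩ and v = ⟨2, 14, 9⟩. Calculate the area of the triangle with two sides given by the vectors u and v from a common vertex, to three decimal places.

174.388

i: (-2)·9 - 15·14 = -18 - 210 = -228
j: 15·2 - (-15)·9 = 30 - (-135) = 165
k: (-15)·14 - (-2)·2 = -210 - (-4) = -206
u × v = (-228, 165, -206)
|u × v| = √((-228)² + 165² + (-206)²) = √121645 ≈ 348.7764
area = ½ · 348.7764 ≈ 174.388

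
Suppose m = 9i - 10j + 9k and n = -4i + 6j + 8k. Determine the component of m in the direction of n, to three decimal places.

-2.228

m · n = 9·(-4) + (-10)·6 + 9·8 = -36 - 60 + 72 = -24
|n| = √(16 + 36 + 64) = √116 ≈ 10.7703
comp_n m = -24 / √116 ≈ -2.228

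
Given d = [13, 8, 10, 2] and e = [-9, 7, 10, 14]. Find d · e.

d · e = 13·(-9) + 8·7 + 10·10 + 2·14 = -117 + 56 + 100 + 28 = 67

67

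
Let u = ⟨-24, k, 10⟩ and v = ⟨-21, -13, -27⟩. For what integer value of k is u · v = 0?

18

u · v = (-24)·(-21) + k·(-13) + 10·(-27) = 234 - 13k
Set equal to 0: -13k = -234, so k = 18.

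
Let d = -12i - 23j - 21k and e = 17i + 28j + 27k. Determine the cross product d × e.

i: (-23)·27 - (-21)·28 = -621 - (-588) = -33
j: (-21)·17 - (-12)·27 = -357 - (-324) = -33
k: (-12)·28 - (-23)·17 = -336 - (-391) = 55
d × e = (-33, -33, 55)

(-33, -33, 55)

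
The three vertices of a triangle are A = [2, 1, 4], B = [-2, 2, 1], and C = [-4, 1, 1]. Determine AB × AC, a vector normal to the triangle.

(-3, 6, 6)

AB = (-4, 1, -3)
AC = (-6, 0, -3)
i: 1·(-3) - (-3)·0 = -3 - 0 = -3
j: (-3)·(-6) - (-4)·(-3) = 18 - 12 = 6
k: (-4)·0 - 1·(-6) = 0 - (-6) = 6
AB × AC = (-3, 6, 6)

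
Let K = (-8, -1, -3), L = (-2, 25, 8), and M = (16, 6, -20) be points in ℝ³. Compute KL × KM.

KL = (6, 26, 11)
KM = (24, 7, -17)
i: 26·(-17) - 11·7 = -442 - 77 = -519
j: 11·24 - 6·(-17) = 264 - (-102) = 366
k: 6·7 - 26·24 = 42 - 624 = -582
KL × KM = (-519, 366, -582)

(-519, 366, -582)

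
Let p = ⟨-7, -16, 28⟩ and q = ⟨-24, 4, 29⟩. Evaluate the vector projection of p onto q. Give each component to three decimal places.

p · q = (-7)·(-24) + (-16)·4 + 28·29 = 168 - 64 + 812 = 916
|q|² = 576 + 16 + 841 = 1433
proj_q p = (916/1433) · (-24, 4, 29) ≈ (-15.341, 2.557, 18.537)

(-15.341, 2.557, 18.537)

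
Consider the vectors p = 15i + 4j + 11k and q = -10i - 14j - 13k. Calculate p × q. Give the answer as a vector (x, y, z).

i: 4·(-13) - 11·(-14) = -52 - (-154) = 102
j: 11·(-10) - 15·(-13) = -110 - (-195) = 85
k: 15·(-14) - 4·(-10) = -210 - (-40) = -170
p × q = (102, 85, -170)

(102, 85, -170)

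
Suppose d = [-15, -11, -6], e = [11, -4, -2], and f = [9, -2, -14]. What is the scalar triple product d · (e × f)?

-2360

e × f:
i: (-4)·(-14) - (-2)·(-2) = 56 - 4 = 52
j: (-2)·9 - 11·(-14) = -18 - (-154) = 136
k: 11·(-2) - (-4)·9 = -22 - (-36) = 14
e × f = (52, 136, 14)
d · (e × f) = (-15)·52 + (-11)·136 + (-6)·14 = -780 - 1496 - 84 = -2360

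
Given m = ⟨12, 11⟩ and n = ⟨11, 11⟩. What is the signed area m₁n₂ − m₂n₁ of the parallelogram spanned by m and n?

11

12·11 - 11·11 = 132 - 121 = 11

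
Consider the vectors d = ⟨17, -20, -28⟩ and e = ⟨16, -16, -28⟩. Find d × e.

i: (-20)·(-28) - (-28)·(-16) = 560 - 448 = 112
j: (-28)·16 - 17·(-28) = -448 - (-476) = 28
k: 17·(-16) - (-20)·16 = -272 - (-320) = 48
d × e = (112, 28, 48)

(112, 28, 48)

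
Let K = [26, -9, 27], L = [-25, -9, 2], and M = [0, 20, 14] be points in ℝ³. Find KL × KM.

KL = (-51, 0, -25)
KM = (-26, 29, -13)
i: 0·(-13) - (-25)·29 = 0 - (-725) = 725
j: (-25)·(-26) - (-51)·(-13) = 650 - 663 = -13
k: (-51)·29 - 0·(-26) = -1479 - 0 = -1479
KL × KM = (725, -13, -1479)

(725, -13, -1479)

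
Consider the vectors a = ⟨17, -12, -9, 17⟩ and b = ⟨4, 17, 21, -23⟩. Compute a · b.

-716

a · b = 17·4 + (-12)·17 + (-9)·21 + 17·(-23) = 68 - 204 - 189 - 391 = -716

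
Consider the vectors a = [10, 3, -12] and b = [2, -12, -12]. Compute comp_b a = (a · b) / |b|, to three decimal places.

7.491

a · b = 10·2 + 3·(-12) + (-12)·(-12) = 20 - 36 + 144 = 128
|b| = √(4 + 144 + 144) = √292 ≈ 17.0880
comp_b a = 128 / √292 ≈ 7.491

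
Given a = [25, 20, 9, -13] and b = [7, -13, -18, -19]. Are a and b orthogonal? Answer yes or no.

yes

a · b = 25·7 + 20·(-13) + 9·(-18) + (-13)·(-19) = 175 - 260 - 162 + 247 = 0
Zero, so the vectors are orthogonal.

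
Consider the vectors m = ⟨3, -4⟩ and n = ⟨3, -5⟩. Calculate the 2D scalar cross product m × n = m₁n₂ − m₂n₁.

-3

3·(-5) - (-4)·3 = -15 - (-12) = -3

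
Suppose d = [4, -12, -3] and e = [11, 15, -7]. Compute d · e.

d · e = 4·11 + (-12)·15 + (-3)·(-7) = 44 - 180 + 21 = -115

-115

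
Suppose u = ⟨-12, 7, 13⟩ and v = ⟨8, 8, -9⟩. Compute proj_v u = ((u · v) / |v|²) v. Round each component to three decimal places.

(-6.010, -6.010, 6.761)

u · v = (-12)·8 + 7·8 + 13·(-9) = -96 + 56 - 117 = -157
|v|² = 64 + 64 + 81 = 209
proj_v u = (-157/209) · (8, 8, -9) ≈ (-6.010, -6.010, 6.761)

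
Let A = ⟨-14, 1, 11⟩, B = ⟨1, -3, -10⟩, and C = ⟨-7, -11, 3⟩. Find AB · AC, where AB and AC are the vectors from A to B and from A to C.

321

AB = B − A = (15, -4, -21)
AC = C − A = (7, -12, -8)
AB · AC = 15·7 + (-4)·(-12) + (-21)·(-8) = 105 + 48 + 168 = 321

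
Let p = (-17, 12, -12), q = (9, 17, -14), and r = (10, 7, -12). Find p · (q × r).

q × r:
i: 17·(-12) - (-14)·7 = -204 - (-98) = -106
j: (-14)·10 - 9·(-12) = -140 - (-108) = -32
k: 9·7 - 17·10 = 63 - 170 = -107
q × r = (-106, -32, -107)
p · (q × r) = (-17)·(-106) + 12·(-32) + (-12)·(-107) = 1802 - 384 + 1284 = 2702

2702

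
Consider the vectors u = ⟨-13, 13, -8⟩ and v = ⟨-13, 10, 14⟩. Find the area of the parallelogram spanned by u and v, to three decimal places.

389.822

i: 13·14 - (-8)·10 = 182 - (-80) = 262
j: (-8)·(-13) - (-13)·14 = 104 - (-182) = 286
k: (-13)·10 - 13·(-13) = -130 - (-169) = 39
u × v = (262, 286, 39)
|u × v| = √(262² + 286² + 39²) = √151961 ≈ 389.8218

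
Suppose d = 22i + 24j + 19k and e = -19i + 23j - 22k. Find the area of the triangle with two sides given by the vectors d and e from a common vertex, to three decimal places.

684.068

i: 24·(-22) - 19·23 = -528 - 437 = -965
j: 19·(-19) - 22·(-22) = -361 - (-484) = 123
k: 22·23 - 24·(-19) = 506 - (-456) = 962
d × e = (-965, 123, 962)
|d × e| = √((-965)² + 123² + 962²) = √1871798 ≈ 1368.1367
area = ½ · 1368.1367 ≈ 684.068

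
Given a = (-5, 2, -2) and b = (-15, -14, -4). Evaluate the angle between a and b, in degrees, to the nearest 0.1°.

a · b = (-5)·(-15) + 2·(-14) + (-2)·(-4) = 75 - 28 + 8 = 55
|a|² = 25 + 4 + 4 = 33,  |a| = √33 ≈ 5.744563
|b|² = 225 + 196 + 16 = 437,  |b| = √437 ≈ 20.904545
cos θ = 55 / (5.744563 · 20.904545) ≈ 0.45800
θ = arccos(0.45800) ≈ 62.7°

62.7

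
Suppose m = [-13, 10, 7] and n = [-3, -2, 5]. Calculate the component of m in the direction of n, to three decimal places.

8.760

m · n = (-13)·(-3) + 10·(-2) + 7·5 = 39 - 20 + 35 = 54
|n| = √(9 + 4 + 25) = √38 ≈ 6.1644
comp_n m = 54 / √38 ≈ 8.760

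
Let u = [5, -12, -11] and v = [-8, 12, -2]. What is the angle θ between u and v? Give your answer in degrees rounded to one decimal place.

130.8

u · v = 5·(-8) + (-12)·12 + (-11)·(-2) = -40 - 144 + 22 = -162
|u|² = 25 + 144 + 121 = 290,  |u| = √290 ≈ 17.029386
|v|² = 64 + 144 + 4 = 212,  |v| = √212 ≈ 14.560220
cos θ = -162 / (17.029386 · 14.560220) ≈ -0.65335
θ = arccos(-0.65335) ≈ 130.8°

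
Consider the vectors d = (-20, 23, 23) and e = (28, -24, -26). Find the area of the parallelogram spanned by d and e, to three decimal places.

i: 23·(-26) - 23·(-24) = -598 - (-552) = -46
j: 23·28 - (-20)·(-26) = 644 - 520 = 124
k: (-20)·(-24) - 23·28 = 480 - 644 = -164
d × e = (-46, 124, -164)
|d × e| = √((-46)² + 124² + (-164)²) = √44388 ≈ 210.6846

210.685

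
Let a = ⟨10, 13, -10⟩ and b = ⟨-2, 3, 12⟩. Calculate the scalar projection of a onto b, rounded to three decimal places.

-8.061

a · b = 10·(-2) + 13·3 + (-10)·12 = -20 + 39 - 120 = -101
|b| = √(4 + 9 + 144) = √157 ≈ 12.5300
comp_b a = -101 / √157 ≈ -8.061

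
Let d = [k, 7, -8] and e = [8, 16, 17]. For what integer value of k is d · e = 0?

3

d · e = k·8 + 7·16 + (-8)·17 = -24 + 8k
Set equal to 0: 8k = 24, so k = 3.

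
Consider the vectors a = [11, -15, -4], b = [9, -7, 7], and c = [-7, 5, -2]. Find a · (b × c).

250

b × c:
i: (-7)·(-2) - 7·5 = 14 - 35 = -21
j: 7·(-7) - 9·(-2) = -49 - (-18) = -31
k: 9·5 - (-7)·(-7) = 45 - 49 = -4
b × c = (-21, -31, -4)
a · (b × c) = 11·(-21) + (-15)·(-31) + (-4)·(-4) = -231 + 465 + 16 = 250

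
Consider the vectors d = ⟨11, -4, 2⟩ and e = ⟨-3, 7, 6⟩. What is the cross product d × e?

(-38, -72, 65)

i: (-4)·6 - 2·7 = -24 - 14 = -38
j: 2·(-3) - 11·6 = -6 - 66 = -72
k: 11·7 - (-4)·(-3) = 77 - 12 = 65
d × e = (-38, -72, 65)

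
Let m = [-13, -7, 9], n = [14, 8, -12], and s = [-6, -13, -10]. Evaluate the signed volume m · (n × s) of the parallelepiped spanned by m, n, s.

n × s:
i: 8·(-10) - (-12)·(-13) = -80 - 156 = -236
j: (-12)·(-6) - 14·(-10) = 72 - (-140) = 212
k: 14·(-13) - 8·(-6) = -182 - (-48) = -134
n × s = (-236, 212, -134)
m · (n × s) = (-13)·(-236) + (-7)·212 + 9·(-134) = 3068 - 1484 - 1206 = 378

378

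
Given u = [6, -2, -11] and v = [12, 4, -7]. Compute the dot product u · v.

141

u · v = 6·12 + (-2)·4 + (-11)·(-7) = 72 - 8 + 77 = 141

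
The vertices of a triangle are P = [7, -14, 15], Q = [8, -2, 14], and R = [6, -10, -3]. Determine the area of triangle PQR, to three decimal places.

PQ = (1, 12, -1),  PR = (-1, 4, -18)
i: 12·(-18) - (-1)·4 = -216 - (-4) = -212
j: (-1)·(-1) - 1·(-18) = 1 - (-18) = 19
k: 1·4 - 12·(-1) = 4 - (-12) = 16
PQ × PR = (-212, 19, 16)
|PQ × PR| = √45561 ≈ 213.4502
area = ½ · 213.4502 ≈ 106.725

106.725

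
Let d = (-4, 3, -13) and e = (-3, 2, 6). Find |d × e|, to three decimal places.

i: 3·6 - (-13)·2 = 18 - (-26) = 44
j: (-13)·(-3) - (-4)·6 = 39 - (-24) = 63
k: (-4)·2 - 3·(-3) = -8 - (-9) = 1
d × e = (44, 63, 1)
|d × e| = √(44² + 63² + 1²) = √5906 ≈ 76.8505

76.851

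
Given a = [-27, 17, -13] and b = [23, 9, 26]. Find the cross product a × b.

i: 17·26 - (-13)·9 = 442 - (-117) = 559
j: (-13)·23 - (-27)·26 = -299 - (-702) = 403
k: (-27)·9 - 17·23 = -243 - 391 = -634
a × b = (559, 403, -634)

(559, 403, -634)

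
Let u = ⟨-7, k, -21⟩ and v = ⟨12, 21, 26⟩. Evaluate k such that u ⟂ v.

u · v = (-7)·12 + k·21 + (-21)·26 = -630 + 21k
Set equal to 0: 21k = 630, so k = 30.

30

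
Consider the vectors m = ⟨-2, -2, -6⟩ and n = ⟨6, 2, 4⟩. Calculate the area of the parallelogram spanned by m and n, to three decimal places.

i: (-2)·4 - (-6)·2 = -8 - (-12) = 4
j: (-6)·6 - (-2)·4 = -36 - (-8) = -28
k: (-2)·2 - (-2)·6 = -4 - (-12) = 8
m × n = (4, -28, 8)
|m × n| = √(4² + (-28)² + 8²) = √864 ≈ 29.3939

29.394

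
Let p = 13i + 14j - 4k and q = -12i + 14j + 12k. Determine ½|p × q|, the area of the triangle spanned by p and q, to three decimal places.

214.674

i: 14·12 - (-4)·14 = 168 - (-56) = 224
j: (-4)·(-12) - 13·12 = 48 - 156 = -108
k: 13·14 - 14·(-12) = 182 - (-168) = 350
p × q = (224, -108, 350)
|p × q| = √(224² + (-108)² + 350²) = √184340 ≈ 429.3483
area = ½ · 429.3483 ≈ 214.674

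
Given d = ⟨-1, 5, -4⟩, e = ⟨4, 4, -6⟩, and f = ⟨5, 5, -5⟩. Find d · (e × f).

-60

e × f:
i: 4·(-5) - (-6)·5 = -20 - (-30) = 10
j: (-6)·5 - 4·(-5) = -30 - (-20) = -10
k: 4·5 - 4·5 = 20 - 20 = 0
e × f = (10, -10, 0)
d · (e × f) = (-1)·10 + 5·(-10) + (-4)·0 = -10 - 50 + 0 = -60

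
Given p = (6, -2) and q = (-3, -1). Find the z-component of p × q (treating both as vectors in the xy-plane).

6·(-1) - (-2)·(-3) = -6 - 6 = -12

-12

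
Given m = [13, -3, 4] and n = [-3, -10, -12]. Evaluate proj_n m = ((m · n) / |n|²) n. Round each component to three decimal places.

(0.676, 2.253, 2.704)

m · n = 13·(-3) + (-3)·(-10) + 4·(-12) = -39 + 30 - 48 = -57
|n|² = 9 + 100 + 144 = 253
proj_n m = (-57/253) · (-3, -10, -12) ≈ (0.676, 2.253, 2.704)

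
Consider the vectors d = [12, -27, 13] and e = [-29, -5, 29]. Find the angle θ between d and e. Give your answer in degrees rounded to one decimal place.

82.9

d · e = 12·(-29) + (-27)·(-5) + 13·29 = -348 + 135 + 377 = 164
|d|² = 144 + 729 + 169 = 1042,  |d| = √1042 ≈ 32.280025
|e|² = 841 + 25 + 841 = 1707,  |e| = √1707 ≈ 41.315857
cos θ = 164 / (32.280025 · 41.315857) ≈ 0.12297
θ = arccos(0.12297) ≈ 82.9°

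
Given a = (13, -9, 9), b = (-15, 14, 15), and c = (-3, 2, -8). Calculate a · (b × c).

b × c:
i: 14·(-8) - 15·2 = -112 - 30 = -142
j: 15·(-3) - (-15)·(-8) = -45 - 120 = -165
k: (-15)·2 - 14·(-3) = -30 - (-42) = 12
b × c = (-142, -165, 12)
a · (b × c) = 13·(-142) + (-9)·(-165) + 9·12 = -1846 + 1485 + 108 = -253

-253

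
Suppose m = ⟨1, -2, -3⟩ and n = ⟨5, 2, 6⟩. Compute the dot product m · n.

m · n = 1·5 + (-2)·2 + (-3)·6 = 5 - 4 - 18 = -17

-17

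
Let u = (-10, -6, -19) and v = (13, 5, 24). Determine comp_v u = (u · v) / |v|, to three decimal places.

-22.199

u · v = (-10)·13 + (-6)·5 + (-19)·24 = -130 - 30 - 456 = -616
|v| = √(169 + 25 + 576) = √770 ≈ 27.7489
comp_v u = -616 / √770 ≈ -22.199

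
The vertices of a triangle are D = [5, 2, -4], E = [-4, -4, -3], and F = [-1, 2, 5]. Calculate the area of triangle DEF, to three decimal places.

DE = (-9, -6, 1),  DF = (-6, 0, 9)
i: (-6)·9 - 1·0 = -54 - 0 = -54
j: 1·(-6) - (-9)·9 = -6 - (-81) = 75
k: (-9)·0 - (-6)·(-6) = 0 - 36 = -36
DE × DF = (-54, 75, -36)
|DE × DF| = √9837 ≈ 99.1817
area = ½ · 99.1817 ≈ 49.591

49.591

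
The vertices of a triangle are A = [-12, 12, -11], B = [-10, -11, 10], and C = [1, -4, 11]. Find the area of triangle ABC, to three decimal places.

AB = (2, -23, 21),  AC = (13, -16, 22)
i: (-23)·22 - 21·(-16) = -506 - (-336) = -170
j: 21·13 - 2·22 = 273 - 44 = 229
k: 2·(-16) - (-23)·13 = -32 - (-299) = 267
AB × AC = (-170, 229, 267)
|AB × AC| = √152630 ≈ 390.6789
area = ½ · 390.6789 ≈ 195.339

195.339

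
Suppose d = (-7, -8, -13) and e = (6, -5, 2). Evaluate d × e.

i: (-8)·2 - (-13)·(-5) = -16 - 65 = -81
j: (-13)·6 - (-7)·2 = -78 - (-14) = -64
k: (-7)·(-5) - (-8)·6 = 35 - (-48) = 83
d × e = (-81, -64, 83)

(-81, -64, 83)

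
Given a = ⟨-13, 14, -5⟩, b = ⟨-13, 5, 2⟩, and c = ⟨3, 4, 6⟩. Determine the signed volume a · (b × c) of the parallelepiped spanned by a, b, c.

1225

b × c:
i: 5·6 - 2·4 = 30 - 8 = 22
j: 2·3 - (-13)·6 = 6 - (-78) = 84
k: (-13)·4 - 5·3 = -52 - 15 = -67
b × c = (22, 84, -67)
a · (b × c) = (-13)·22 + 14·84 + (-5)·(-67) = -286 + 1176 + 335 = 1225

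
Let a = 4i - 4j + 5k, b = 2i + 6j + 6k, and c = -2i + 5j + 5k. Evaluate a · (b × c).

b × c:
i: 6·5 - 6·5 = 30 - 30 = 0
j: 6·(-2) - 2·5 = -12 - 10 = -22
k: 2·5 - 6·(-2) = 10 - (-12) = 22
b × c = (0, -22, 22)
a · (b × c) = 4·0 + (-4)·(-22) + 5·22 = 0 + 88 + 110 = 198

198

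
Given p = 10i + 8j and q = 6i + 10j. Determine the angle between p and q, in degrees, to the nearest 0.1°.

20.4

p · q = 10·6 + 8·10 = 60 + 80 = 140
|p|² = 100 + 64 = 164,  |p| = √164 ≈ 12.806248
|q|² = 36 + 100 = 136,  |q| = √136 ≈ 11.661904
cos θ = 140 / (12.806248 · 11.661904) ≈ 0.93743
θ = arccos(0.93743) ≈ 20.4°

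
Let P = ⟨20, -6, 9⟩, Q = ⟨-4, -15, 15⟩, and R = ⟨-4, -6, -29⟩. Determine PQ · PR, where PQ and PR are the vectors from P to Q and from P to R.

PQ = Q − P = (-24, -9, 6)
PR = R − P = (-24, 0, -38)
PQ · PR = (-24)·(-24) + (-9)·0 + 6·(-38) = 576 + 0 - 228 = 348

348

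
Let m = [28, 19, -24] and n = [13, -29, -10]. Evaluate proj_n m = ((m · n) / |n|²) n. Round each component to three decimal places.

m · n = 28·13 + 19·(-29) + (-24)·(-10) = 364 - 551 + 240 = 53
|n|² = 169 + 841 + 100 = 1110
proj_n m = (53/1110) · (13, -29, -10) ≈ (0.621, -1.385, -0.477)

(0.621, -1.385, -0.477)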